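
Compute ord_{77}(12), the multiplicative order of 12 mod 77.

6

ord(12) | φ(77) = φ(7·11) = (7−1)·(11−1) = 6·10 = 60 = 2^2 · 3 · 5.
Divisors of 60: 1, 2, 3, 4, 5, 6, 10, 12, 15, 20, 30, 60.
Check 12^d mod 77 for each divisor in increasing order:
12^1 ≡ 12 (mod 77)
12^2 ≡ 67 (mod 77)
12^3 ≡ 34 (mod 77)
12^4 ≡ 23 (mod 77)
12^5 ≡ 45 (mod 77)
12^6 ≡ 1 (mod 77) ✓
Hence ord(12) = 6.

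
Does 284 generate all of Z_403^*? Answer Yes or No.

403 = 13 · 31 is a product of two distinct odd primes, so (Z/403Z)^× ≅ (Z/13Z)^× × (Z/31Z)^× is not cyclic.
No primitive root modulo 403 exists; in particular 284 is not one.

No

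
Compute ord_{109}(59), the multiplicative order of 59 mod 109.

108

Since 59 ∈ (Z/109Z)^×, its order divides φ(109) = 109 − 1 = 108 = 2^2 · 3^3.
Divisors of 108: 1, 2, 3, 4, 6, 9, 12, 18, 27, 36, 54, 108.
Compute 59^d (mod 109) for the divisors d until we hit 1:
59^1 ≡ 59 (mod 109)
59^2 ≡ 102 (mod 109)
59^3 ≡ 23 (mod 109)
59^4 ≡ 49 (mod 109)
59^6 ≡ 93 (mod 109)
59^9 ≡ 68 (mod 109)
59^12 ≡ 38 (mod 109)
59^18 ≡ 46 (mod 109)
59^27 ≡ 76 (mod 109)
59^36 ≡ 45 (mod 109)
59^54 ≡ 108 (mod 109)
59^108 ≡ 1 (mod 109) ✓
So ord_109(59) = 108.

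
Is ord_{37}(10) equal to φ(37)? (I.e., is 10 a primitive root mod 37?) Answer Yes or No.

φ(37) = 37 − 1 = 36 = 2^2 · 3^2.
10 is a primitive root mod 37 iff 10^(φ(37)/q) ≢ 1 for every prime q | φ(37), i.e. q ∈ {2, 3}.
10^18 ≡ 1 (mod 37)  [q = 2: ≡ 1 ✗]
10^12 ≡ 1 (mod 37)  [q = 3: ≡ 1 ✗]
The check at q = 2 fails, so 10 generates a proper subgroup.

No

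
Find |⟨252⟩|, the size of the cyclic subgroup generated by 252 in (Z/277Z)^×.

69

The order of 252 must divide φ(277) = 277 − 1 = 276 = 2^2 · 3 · 23.
Divisors of 276: 1, 2, 3, 4, 6, 12, 23, 46, 69, 92, 138, 276.
Compute 252^d (mod 277) for the divisors d until we hit 1:
252^1 ≡ 252 (mod 277)
252^2 ≡ 71 (mod 277)
252^3 ≡ 164 (mod 277)
252^4 ≡ 55 (mod 277)
252^6 ≡ 27 (mod 277)
252^12 ≡ 175 (mod 277)
252^23 ≡ 160 (mod 277)
252^46 ≡ 116 (mod 277)
252^69 ≡ 1 (mod 277) ✓
Therefore the multiplicative order of 252 modulo 277 is 69.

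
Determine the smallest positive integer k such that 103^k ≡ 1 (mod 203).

42

Since 103 ∈ (Z/203Z)^×, its order divides φ(203) = φ(7·29) = (7−1)·(29−1) = 6·28 = 168 = 2^3 · 3 · 7.
Divisors of 168: 1, 2, 3, 4, 6, 7, 8, 12, 14, 21, 24, 28, 42, 56, 84, 168.
Compute 103^d (mod 203) for the divisors d until we hit 1:
103^1 ≡ 103 (mod 203)
103^2 ≡ 53 (mod 203)
103^3 ≡ 181 (mod 203)
103^4 ≡ 170 (mod 203)
103^6 ≡ 78 (mod 203)
103^7 ≡ 117 (mod 203)
103^8 ≡ 74 (mod 203)
103^12 ≡ 197 (mod 203)
103^14 ≡ 88 (mod 203)
103^21 ≡ 146 (mod 203)
103^24 ≡ 36 (mod 203)
103^28 ≡ 30 (mod 203)
103^42 ≡ 1 (mod 203) ✓
The smallest such exponent is 42, so the order of 103 is 42.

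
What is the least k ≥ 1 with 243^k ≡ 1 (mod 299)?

33

ord(243) | φ(299) = φ(13·23) = (13−1)·(23−1) = 12·22 = 264 = 2^3 · 3 · 11.
Divisors of 264: 1, 2, 3, 4, 6, 8, 11, 12, 22, 24, 33, 44, 66, 88, 132, 264.
Compute 243^d (mod 299) for the divisors d until we hit 1:
243^1 ≡ 243 (mod 299)
243^2 ≡ 146 (mod 299)
243^3 ≡ 196 (mod 299)
243^4 ≡ 87 (mod 299)
243^6 ≡ 144 (mod 299)
243^8 ≡ 94 (mod 299)
243^11 ≡ 185 (mod 299)
243^12 ≡ 105 (mod 299)
243^22 ≡ 139 (mod 299)
243^24 ≡ 261 (mod 299)
243^33 ≡ 1 (mod 299) ✓
So ord_299(243) = 33.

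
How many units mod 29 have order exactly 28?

φ(29) = 29 − 1 = 28 = 2^2 · 7.
(Z/29Z)^× is cyclic (|G| = 28); a cyclic group of order m has exactly φ(d) elements of each order d | m, and none otherwise.
28 = 2^2 · 7 divides 28, and φ(28) = 12.

12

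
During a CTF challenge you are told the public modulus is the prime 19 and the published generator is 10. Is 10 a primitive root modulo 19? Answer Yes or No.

φ(19) = 19 − 1 = 18 = 2 · 3^2.
An element g generates (Z/19Z)^× iff g^(18/q) ≢ 1 (mod 19) for each prime q ∈ {2, 3}.
10^9 ≡ 18 (mod 19)  [q = 2: ≢ 1 ✓]
10^6 ≡ 11 (mod 19)  [q = 3: ≢ 1 ✓]
All checks pass, so 10 has order 18 and is a primitive root modulo 19.

Yes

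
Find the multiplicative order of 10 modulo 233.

ord(10) | φ(233) = 233 − 1 = 232 = 2^3 · 29.
Divisors of 232: 1, 2, 4, 8, 29, 58, 116, 232.
Compute 10^d (mod 233) for the divisors d until we hit 1:
10^1 ≡ 10 (mod 233)
10^2 ≡ 100 (mod 233)
10^4 ≡ 214 (mod 233)
10^8 ≡ 128 (mod 233)
10^29 ≡ 12 (mod 233)
10^58 ≡ 144 (mod 233)
10^116 ≡ 232 (mod 233)
10^232 ≡ 1 (mod 233) ✓
So ord_233(10) = 232.

232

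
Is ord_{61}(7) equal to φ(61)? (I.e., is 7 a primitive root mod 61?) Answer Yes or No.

φ(61) = 61 − 1 = 60 = 2^2 · 3 · 5.
It suffices to check that the order of 7 is not a proper divisor of 60: compute 7^(60/q) for q ∈ {2, 3, 5}.
7^30 ≡ 60 (mod 61)  [q = 2: ≢ 1 ✓]
7^20 ≡ 47 (mod 61)  [q = 3: ≢ 1 ✓]
7^12 ≡ 34 (mod 61)  [q = 5: ≢ 1 ✓]
Every test exponent gives a nontrivial residue, hence 7 generates the full group.

Yes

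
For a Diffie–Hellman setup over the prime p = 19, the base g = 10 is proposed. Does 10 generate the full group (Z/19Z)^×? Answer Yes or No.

Yes

φ(19) = 19 − 1 = 18 = 2 · 3^2.
10 is a primitive root mod 19 iff 10^(φ(19)/q) ≢ 1 for every prime q | φ(19), i.e. q ∈ {2, 3}.
10^9 ≡ 18 (mod 19)  [q = 2: ≢ 1 ✓]
10^6 ≡ 11 (mod 19)  [q = 3: ≢ 1 ✓]
None equal 1, so ord_19(10) = 18: 10 is a primitive root.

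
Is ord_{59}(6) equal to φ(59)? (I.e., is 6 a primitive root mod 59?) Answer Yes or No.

φ(59) = 59 − 1 = 58 = 2 · 29.
6 is a primitive root mod 59 iff 6^(φ(59)/q) ≢ 1 for every prime q | φ(59), i.e. q ∈ {2, 29}.
6^29 ≡ 58 (mod 59)  [q = 2: ≢ 1 ✓]
6^2 ≡ 36 (mod 59)  [q = 29: ≢ 1 ✓]
All checks pass, so 6 has order 58 and is a primitive root modulo 59.

Yes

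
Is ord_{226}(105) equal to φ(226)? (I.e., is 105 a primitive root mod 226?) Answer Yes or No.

φ(226) = φ(2)·φ(113) = 1·112 = 112 = 2^4 · 7.
105 is a primitive root mod 226 iff 105^(φ(226)/q) ≢ 1 for every prime q | φ(226), i.e. q ∈ {2, 7}.
105^56 ≡ 1 (mod 226)  [q = 2: ≡ 1 ✗]
105^16 ≡ 49 (mod 226)  [q = 7: ≢ 1 ✓]
The check at q = 2 fails, so 105 generates a proper subgroup.

No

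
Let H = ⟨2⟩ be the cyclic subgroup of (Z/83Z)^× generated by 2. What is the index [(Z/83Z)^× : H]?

1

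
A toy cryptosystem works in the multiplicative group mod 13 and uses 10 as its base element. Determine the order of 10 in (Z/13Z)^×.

6

Since 10 ∈ (Z/13Z)^×, its order divides φ(13) = 13 − 1 = 12 = 2^2 · 3.
Divisors of 12: 1, 2, 3, 4, 6, 12.
Check 10^d mod 13 for each divisor in increasing order:
10^1 ≡ 10 (mod 13)
10^2 ≡ 9 (mod 13)
10^3 ≡ 12 (mod 13)
10^4 ≡ 3 (mod 13)
10^6 ≡ 1 (mod 13) ✓
Therefore the multiplicative order of 10 modulo 13 is 6.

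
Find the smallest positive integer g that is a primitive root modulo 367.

φ(367) = 367 − 1 = 366 = 2 · 3 · 61.
g is a primitive root iff g^(366/q) ≢ 1 (mod 367) for each prime q ∈ {2, 3, 61}.
g = 2: 2^183 ≡ 1 — hits 1, so not a primitive root.
g = 3: 3^183 ≡ 366; 3^122 ≡ 1 — hits 1, so not a primitive root.
g = 4: 4^183 ≡ 1 — hits 1, so not a primitive root.
g = 5: 5^183 ≡ 366; 5^122 ≡ 1 — hits 1, so not a primitive root.
g = 6: 6^183 ≡ 366; 6^122 ≡ 283; 6^6 ≡ 47 — none is 1, so 6 is a primitive root.
Hence the least primitive root of 367 is 6.

6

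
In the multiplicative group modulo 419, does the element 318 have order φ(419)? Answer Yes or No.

No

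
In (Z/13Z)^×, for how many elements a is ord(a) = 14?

0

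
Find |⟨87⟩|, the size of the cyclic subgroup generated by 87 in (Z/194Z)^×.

96

The order of 87 must divide φ(194) = φ(2)·φ(97) = 1·96 = 96 = 2^5 · 3.
Divisors of 96: 1, 2, 3, 4, 6, 8, 12, 16, 24, 32, 48, 96.
Evaluate successive powers at the divisors of 96:
87^1 ≡ 87 (mod 194)
87^2 ≡ 3 (mod 194)
87^3 ≡ 67 (mod 194)
87^4 ≡ 9 (mod 194)
87^6 ≡ 27 (mod 194)
87^8 ≡ 81 (mod 194)
87^12 ≡ 147 (mod 194)
87^16 ≡ 159 (mod 194)
87^24 ≡ 75 (mod 194)
87^32 ≡ 61 (mod 194)
87^48 ≡ 193 (mod 194)
87^96 ≡ 1 (mod 194) ✓
Hence ord(87) = 96.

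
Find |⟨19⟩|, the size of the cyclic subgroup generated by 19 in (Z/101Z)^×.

25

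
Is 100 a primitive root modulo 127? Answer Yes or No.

No

φ(127) = 127 − 1 = 126 = 2 · 3^2 · 7.
An element g generates (Z/127Z)^× iff g^(126/q) ≢ 1 (mod 127) for each prime q ∈ {2, 3, 7}.
100^63 ≡ 1 (mod 127)  [q = 2: ≡ 1 ✗]
100^42 ≡ 1 (mod 127)  [q = 3: ≡ 1 ✗]
100^18 ≡ 64 (mod 127)  [q = 7: ≢ 1 ✓]
The check at q = 2 fails, so 100 generates a proper subgroup.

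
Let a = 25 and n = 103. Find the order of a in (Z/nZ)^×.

51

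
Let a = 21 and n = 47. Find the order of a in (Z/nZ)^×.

23

By Lagrange's theorem, ord_47(21) divides φ(47) = 47 − 1 = 46 = 2 · 23.
Divisors of 46: 1, 2, 23, 46.
Evaluate successive powers at the divisors of 46:
21^1 ≡ 21 (mod 47)
21^2 ≡ 18 (mod 47)
21^23 ≡ 1 (mod 47) ✓
The smallest such exponent is 23, so the order of 21 is 23.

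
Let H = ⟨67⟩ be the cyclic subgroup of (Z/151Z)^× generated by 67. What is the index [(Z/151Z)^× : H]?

3

By Lagrange's theorem, ord_151(67) divides φ(151) = 151 − 1 = 150 = 2 · 3 · 5^2.
Divisors of 150: 1, 2, 3, 5, 6, 10, 15, 25, 30, 50, 75, 150.
Evaluate successive powers at the divisors of 150:
67^1 ≡ 67 (mod 151)
67^2 ≡ 110 (mod 151)
67^3 ≡ 122 (mod 151)
67^5 ≡ 132 (mod 151)
67^6 ≡ 86 (mod 151)
67^10 ≡ 59 (mod 151)
67^15 ≡ 87 (mod 151)
67^25 ≡ 150 (mod 151)
67^30 ≡ 19 (mod 151)
67^50 ≡ 1 (mod 151) ✓
Thus |⟨67⟩| = ord(67) = 50.
Index = |(Z/151Z)^×| / |⟨67⟩| = 150 / 50 = 3.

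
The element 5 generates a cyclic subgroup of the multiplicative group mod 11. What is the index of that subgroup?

2

ord(5) | φ(11) = 11 − 1 = 10 = 2 · 5.
Divisors of 10: 1, 2, 5, 10.
Compute 5^d (mod 11) for the divisors d until we hit 1:
5^1 ≡ 5 (mod 11)
5^2 ≡ 3 (mod 11)
5^5 ≡ 1 (mod 11) ✓
The order of 5 is 5, so the subgroup it generates has 5 elements.
Index = |(Z/11Z)^×| / |⟨5⟩| = 10 / 5 = 2.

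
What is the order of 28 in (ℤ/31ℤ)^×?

15

By Lagrange's theorem, ord_31(28) divides φ(31) = 31 − 1 = 30 = 2 · 3 · 5.
Divisors of 30: 1, 2, 3, 5, 6, 10, 15, 30.
Test each divisor d:
28^1 ≡ 28
28^2 ≡ 9
28^3 ≡ 4
28^5 ≡ 5
28^6 ≡ 16
28^10 ≡ 25
28^15 ≡ 1
So ord_31(28) = 15.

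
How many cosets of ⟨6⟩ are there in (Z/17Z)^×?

ord(6) | φ(17) = 17 − 1 = 16 = 2^4.
Divisors of 16: 1, 2, 4, 8, 16.
Compute 6^d (mod 17) for the divisors d until we hit 1:
6^1 ≡ 6
6^2 ≡ 2
6^4 ≡ 4
6^8 ≡ 16
6^16 ≡ 1
So ord_17(6) = 16, hence |⟨6⟩| = 16.
[(Z/17Z)^× : ⟨6⟩] = 16/16 = 1.

1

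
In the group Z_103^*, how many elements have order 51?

32

φ(103) = 103 − 1 = 102 = 2 · 3 · 17.
(Z/103Z)^× is cyclic (|G| = 102); a cyclic group of order m has exactly φ(d) elements of each order d | m, and none otherwise.
51 = 3 · 17 divides 102, and φ(51) = 32.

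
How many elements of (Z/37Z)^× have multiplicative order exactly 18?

φ(37) = 37 − 1 = 36 = 2^2 · 3^2.
In a cyclic group of order 36, there are φ(d) elements of order d for each divisor d of 36, and zero for non-divisors.
18 = 2 · 3^2 divides 36, and φ(18) = 6.

6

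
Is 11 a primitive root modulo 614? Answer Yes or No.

No

φ(614) = φ(2)·φ(307) = 1·306 = 306 = 2 · 3^2 · 17.
Test 11^(306/q) mod 614 for each prime factor q of 306:
11^153 ≡ 1 (mod 614)  [q = 2: ≡ 1 ✗]
11^102 ≡ 289 (mod 614)  [q = 3: ≢ 1 ✓]
11^18 ≡ 409 (mod 614)  [q = 17: ≢ 1 ✓]
11^153 ≡ 1 shows ord(11) | 153, strictly less than φ(614); not a primitive root.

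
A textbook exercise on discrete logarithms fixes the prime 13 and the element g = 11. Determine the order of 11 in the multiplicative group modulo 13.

ord(11) | φ(13) = 13 − 1 = 12 = 2^2 · 3.
Divisors of 12: 1, 2, 3, 4, 6, 12.
Evaluate successive powers at the divisors of 12:
11^1 ≡ 11 (mod 13)
11^2 ≡ 4 (mod 13)
11^3 ≡ 5 (mod 13)
11^4 ≡ 3 (mod 13)
11^6 ≡ 12 (mod 13)
11^12 ≡ 1 (mod 13) ✓
So ord_13(11) = 12.

12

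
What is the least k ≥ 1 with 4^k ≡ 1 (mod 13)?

6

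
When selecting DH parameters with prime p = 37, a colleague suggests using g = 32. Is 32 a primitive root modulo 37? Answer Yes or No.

Yes

φ(37) = 37 − 1 = 36 = 2^2 · 3^2.
It suffices to check that the order of 32 is not a proper divisor of 36: compute 32^(36/q) for q ∈ {2, 3}.
32^18 ≡ 36 (mod 37)  [q = 2: ≢ 1 ✓]
32^12 ≡ 10 (mod 37)  [q = 3: ≢ 1 ✓]
All checks pass, so 32 has order 36 and is a primitive root modulo 37.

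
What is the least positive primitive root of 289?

3

φ(289) = φ(17^2) = 17·(17−1) = 272 = 2^4 · 17.
Test candidates g = 2, 3, … against the prime factors q ∈ {2, 17} of φ(289): g is a generator iff g^(272/q) ≢ 1 for every such q.
g = 2: 2^136 ≡ 1 — hits 1, so not a primitive root.
g = 3: 3^136 ≡ 288; 3^16 ≡ 171 — none is 1, so 3 is a primitive root.
Hence the least primitive root of 289 is 3.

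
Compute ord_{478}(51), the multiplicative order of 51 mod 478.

ord(51) | φ(478) = φ(2)·φ(239) = 1·238 = 238 = 2 · 7 · 17.
Divisors of 238: 1, 2, 7, 14, 17, 34, 119, 238.
Evaluate successive powers at the divisors of 238:
51^1 ≡ 51 (mod 478)
51^2 ≡ 211 (mod 478)
51^7 ≡ 163 (mod 478)
51^14 ≡ 279 (mod 478)
51^17 ≡ 1 (mod 478) ✓
Hence ord(51) = 17.

17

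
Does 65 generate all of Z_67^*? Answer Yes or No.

φ(67) = 67 − 1 = 66 = 2 · 3 · 11.
65 is a primitive root mod 67 iff 65^(φ(67)/q) ≢ 1 for every prime q | φ(67), i.e. q ∈ {2, 3, 11}.
65^33 ≡ 1 (mod 67)  [q = 2: ≡ 1 ✗]
65^22 ≡ 37 (mod 67)  [q = 3: ≢ 1 ✓]
65^6 ≡ 64 (mod 67)  [q = 11: ≢ 1 ✓]
65^33 ≡ 1 shows ord(65) | 33, strictly less than φ(67); not a primitive root.

No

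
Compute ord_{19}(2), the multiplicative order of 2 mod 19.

18

By Lagrange's theorem, ord_19(2) divides φ(19) = 19 − 1 = 18 = 2 · 3^2.
Divisors of 18: 1, 2, 3, 6, 9, 18.
Evaluate successive powers at the divisors of 18:
2^1 ≡ 2 (mod 19)
2^2 ≡ 4 (mod 19)
2^3 ≡ 8 (mod 19)
2^6 ≡ 7 (mod 19)
2^9 ≡ 18 (mod 19)
2^18 ≡ 1 (mod 19) ✓
The smallest such exponent is 18, so the order of 2 is 18.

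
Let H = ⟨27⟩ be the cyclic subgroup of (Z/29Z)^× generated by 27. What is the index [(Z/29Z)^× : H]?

1

ord(27) | φ(29) = 29 − 1 = 28 = 2^2 · 7.
Divisors of 28: 1, 2, 4, 7, 14, 28.
Test each divisor d:
27^1 ≡ 27 (mod 29)
27^2 ≡ 4 (mod 29)
27^4 ≡ 16 (mod 29)
27^7 ≡ 17 (mod 29)
27^14 ≡ 28 (mod 29)
27^28 ≡ 1 (mod 29) ✓
Thus |⟨27⟩| = ord(27) = 28.
[(Z/29Z)^× : ⟨27⟩] = 28/28 = 1.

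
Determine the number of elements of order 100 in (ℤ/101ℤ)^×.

40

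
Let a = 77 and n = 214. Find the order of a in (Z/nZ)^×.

By Lagrange's theorem, ord_214(77) divides φ(214) = φ(2)·φ(107) = 1·106 = 106 = 2 · 53.
Divisors of 106: 1, 2, 53, 106.
Check 77^d mod 214 for each divisor in increasing order:
77^1 ≡ 77 (mod 214)
77^2 ≡ 151 (mod 214)
77^53 ≡ 213 (mod 214)
77^106 ≡ 1 (mod 214) ✓
So ord_214(77) = 106.

106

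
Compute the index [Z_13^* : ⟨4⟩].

2

The order of 4 must divide φ(13) = 13 − 1 = 12 = 2^2 · 3.
Divisors of 12: 1, 2, 3, 4, 6, 12.
Check 4^d mod 13 for each divisor in increasing order:
4^1 ≡ 4 (mod 13)
4^2 ≡ 3 (mod 13)
4^3 ≡ 12 (mod 13)
4^4 ≡ 9 (mod 13)
4^6 ≡ 1 (mod 13) ✓
The order of 4 is 6, so the subgroup it generates has 6 elements.
[(Z/13Z)^× : ⟨4⟩] = 12/6 = 2.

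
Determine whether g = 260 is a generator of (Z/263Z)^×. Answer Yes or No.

Yes

φ(263) = 263 − 1 = 262 = 2 · 131.
260 is a primitive root mod 263 iff 260^(φ(263)/q) ≢ 1 for every prime q | φ(263), i.e. q ∈ {2, 131}.
260^131 ≡ 262 (mod 263)  [q = 2: ≢ 1 ✓]
260^2 ≡ 9 (mod 263)  [q = 131: ≢ 1 ✓]
Every test exponent gives a nontrivial residue, hence 260 generates the full group.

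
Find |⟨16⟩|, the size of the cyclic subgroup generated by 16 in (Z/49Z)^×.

ord(16) | φ(49) = φ(7^2) = 7·(7−1) = 42 = 2 · 3 · 7.
Divisors of 42: 1, 2, 3, 6, 7, 14, 21, 42.
Check 16^d mod 49 for each divisor in increasing order:
16^1 ≡ 16 (mod 49)
16^2 ≡ 11 (mod 49)
16^3 ≡ 29 (mod 49)
16^6 ≡ 8 (mod 49)
16^7 ≡ 30 (mod 49)
16^14 ≡ 18 (mod 49)
16^21 ≡ 1 (mod 49) ✓
So ord_49(16) = 21.

21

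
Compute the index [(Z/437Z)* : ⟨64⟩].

12

By Lagrange's theorem, ord_437(64) divides φ(437) = φ(19·23) = (19−1)·(23−1) = 18·22 = 396 = 2^2 · 3^2 · 11.
Divisors of 396: 1, 2, 3, 4, 6, 9, 11, 12, 18, 22, 33, 36, 44, 66, 99, 132, 198, 396.
Evaluate successive powers at the divisors of 396:
64^1 ≡ 64 (mod 437)
64^2 ≡ 163 (mod 437)
64^3 ≡ 381 (mod 437)
64^4 ≡ 349 (mod 437)
64^6 ≡ 77 (mod 437)
64^9 ≡ 58 (mod 437)
64^11 ≡ 277 (mod 437)
64^12 ≡ 248 (mod 437)
64^18 ≡ 305 (mod 437)
64^22 ≡ 254 (mod 437)
64^33 ≡ 1 (mod 437) ✓
The order of 64 is 33, so the subgroup it generates has 33 elements.
Index = |(Z/437Z)^×| / |⟨64⟩| = 396 / 33 = 12.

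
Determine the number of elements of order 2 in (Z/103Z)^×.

1

φ(103) = 103 − 1 = 102 = 2 · 3 · 17.
Since (Z/103Z)^× is cyclic of order 102, the number of elements of order d is φ(d) when d | 102 and 0 otherwise.
2 | 102, and φ(2) = 2 − 1 = 1.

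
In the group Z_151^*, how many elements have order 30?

8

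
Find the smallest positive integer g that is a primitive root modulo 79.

φ(79) = 79 − 1 = 78 = 2 · 3 · 13.
g is a primitive root iff g^(78/q) ≢ 1 (mod 79) for each prime q ∈ {2, 3, 13}.
g = 2: 2^39 ≡ 1 — hits 1, so not a primitive root.
g = 3: 3^39 ≡ 78; 3^26 ≡ 23; 3^6 ≡ 18 — none is 1, so 3 is a primitive root.
The smallest primitive root modulo 79 is 3.

3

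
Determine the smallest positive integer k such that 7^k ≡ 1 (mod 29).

By Lagrange's theorem, ord_29(7) divides φ(29) = 29 − 1 = 28 = 2^2 · 7.
Divisors of 28: 1, 2, 4, 7, 14, 28.
Compute 7^d (mod 29) for the divisors d until we hit 1:
7^1 ≡ 7
7^2 ≡ 20
7^4 ≡ 23
7^7 ≡ 1
Hence ord(7) = 7.

7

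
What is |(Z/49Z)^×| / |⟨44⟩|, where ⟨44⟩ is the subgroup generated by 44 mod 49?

The order of 44 must divide φ(49) = φ(7^2) = 7·(7−1) = 42 = 2 · 3 · 7.
Divisors of 42: 1, 2, 3, 6, 7, 14, 21, 42.
Check 44^d mod 49 for each divisor in increasing order:
44^1 ≡ 44
44^2 ≡ 25
44^3 ≡ 22
44^6 ≡ 43
44^7 ≡ 30
44^14 ≡ 18
44^21 ≡ 1
Thus |⟨44⟩| = ord(44) = 21.
[(Z/49Z)^× : ⟨44⟩] = 42/21 = 2.

2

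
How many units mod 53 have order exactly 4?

2

φ(53) = 53 − 1 = 52 = 2^2 · 13.
Since (Z/53Z)^× is cyclic of order 52, the number of elements of order d is φ(d) when d | 52 and 0 otherwise.
4 = 2^2 divides 52, and φ(4) = 2.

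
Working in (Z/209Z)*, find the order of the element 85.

90

By Lagrange's theorem, ord_209(85) divides φ(209) = φ(11·19) = (11−1)·(19−1) = 10·18 = 180 = 2^2 · 3^2 · 5.
Divisors of 180: 1, 2, 3, 4, 5, 6, 9, 10, 12, 15, 18, 20, 30, 36, 45, 60, 90, 180.
Compute 85^d (mod 209) for the divisors d until we hit 1:
85^1 ≡ 85
85^2 ≡ 119
85^3 ≡ 83
85^4 ≡ 158
85^5 ≡ 54
85^6 ≡ 201
85^9 ≡ 172
85^10 ≡ 199
85^12 ≡ 64
85^15 ≡ 87
85^18 ≡ 115
85^20 ≡ 100
85^30 ≡ 45
85^36 ≡ 58
85^45 ≡ 153
85^60 ≡ 144
85^90 ≡ 1
Hence ord(85) = 90.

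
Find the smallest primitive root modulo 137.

3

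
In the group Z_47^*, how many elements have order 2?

1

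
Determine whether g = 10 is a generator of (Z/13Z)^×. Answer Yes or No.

φ(13) = 13 − 1 = 12 = 2^2 · 3.
Test 10^(12/q) mod 13 for each prime factor q of 12:
10^6 ≡ 1 (mod 13)  [q = 2: ≡ 1 ✗]
10^4 ≡ 3 (mod 13)  [q = 3: ≢ 1 ✓]
Since 10^6 ≡ 1, the order of 10 divides 6 < 12, so 10 is not a primitive root.

No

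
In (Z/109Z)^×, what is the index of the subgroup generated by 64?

Since 64 ∈ (Z/109Z)^×, its order divides φ(109) = 109 − 1 = 108 = 2^2 · 3^3.
Divisors of 108: 1, 2, 3, 4, 6, 9, 12, 18, 27, 36, 54, 108.
Evaluate successive powers at the divisors of 108:
64^1 ≡ 64 (mod 109)
64^2 ≡ 63 (mod 109)
64^3 ≡ 108 (mod 109)
64^4 ≡ 45 (mod 109)
64^6 ≡ 1 (mod 109) ✓
The order of 64 is 6, so the subgroup it generates has 6 elements.
[(Z/109Z)^× : ⟨64⟩] = 108/6 = 18.

18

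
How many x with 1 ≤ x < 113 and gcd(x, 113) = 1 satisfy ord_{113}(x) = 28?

12

φ(113) = 113 − 1 = 112 = 2^4 · 7.
Since (Z/113Z)^× is cyclic of order 112, the number of elements of order d is φ(d) when d | 112 and 0 otherwise.
28 = 2^2 · 7 divides 112, and φ(28) = 12.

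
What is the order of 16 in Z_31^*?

By Lagrange's theorem, ord_31(16) divides φ(31) = 31 − 1 = 30 = 2 · 3 · 5.
Divisors of 30: 1, 2, 3, 5, 6, 10, 15, 30.
Check 16^d mod 31 for each divisor in increasing order:
16^1 ≡ 16 (mod 31)
16^2 ≡ 8 (mod 31)
16^3 ≡ 4 (mod 31)
16^5 ≡ 1 (mod 31) ✓
So ord_31(16) = 5.

5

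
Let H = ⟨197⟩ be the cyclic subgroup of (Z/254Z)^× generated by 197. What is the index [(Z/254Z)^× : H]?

ord(197) | φ(254) = φ(2)·φ(127) = 1·126 = 126 = 2 · 3^2 · 7.
Divisors of 126: 1, 2, 3, 6, 7, 9, 14, 18, 21, 42, 63, 126.
Check 197^d mod 254 for each divisor in increasing order:
197^1 ≡ 197
197^2 ≡ 201
197^3 ≡ 227
197^6 ≡ 221
197^7 ≡ 103
197^9 ≡ 129
197^14 ≡ 195
197^18 ≡ 131
197^21 ≡ 19
197^42 ≡ 107
197^63 ≡ 1
So ord_254(197) = 63, hence |⟨197⟩| = 63.
Index = |(Z/254Z)^×| / |⟨197⟩| = 126 / 63 = 2.

2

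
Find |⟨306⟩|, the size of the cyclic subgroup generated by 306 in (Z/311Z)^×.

310

By Lagrange's theorem, ord_311(306) divides φ(311) = 311 − 1 = 310 = 2 · 5 · 31.
Divisors of 310: 1, 2, 5, 10, 31, 62, 155, 310.
Test each divisor d:
306^1 ≡ 306 (mod 311)
306^2 ≡ 25 (mod 311)
306^5 ≡ 296 (mod 311)
306^10 ≡ 225 (mod 311)
306^31 ≡ 305 (mod 311)
306^62 ≡ 36 (mod 311)
306^155 ≡ 310 (mod 311)
306^310 ≡ 1 (mod 311) ✓
The smallest such exponent is 310, so the order of 306 is 310.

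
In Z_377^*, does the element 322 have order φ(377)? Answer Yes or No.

377 = 13 · 29 is a product of two distinct odd primes, so (Z/377Z)^× ≅ (Z/13Z)^× × (Z/29Z)^× is not cyclic.
No primitive root modulo 377 exists; in particular 322 is not one.

No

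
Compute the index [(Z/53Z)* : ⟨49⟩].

4

By Lagrange's theorem, ord_53(49) divides φ(53) = 53 − 1 = 52 = 2^2 · 13.
Divisors of 52: 1, 2, 4, 13, 26, 52.
Compute 49^d (mod 53) for the divisors d until we hit 1:
49^1 ≡ 49
49^2 ≡ 16
49^4 ≡ 44
49^13 ≡ 1
Thus |⟨49⟩| = ord(49) = 13.
The index is φ(53) / ord(49) = 52 / 13 = 4.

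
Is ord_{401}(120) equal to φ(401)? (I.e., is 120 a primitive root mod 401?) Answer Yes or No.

φ(401) = 401 − 1 = 400 = 2^4 · 5^2.
An element g generates (Z/401Z)^× iff g^(400/q) ≢ 1 (mod 401) for each prime q ∈ {2, 5}.
120^200 ≡ 400 (mod 401)  [q = 2: ≢ 1 ✓]
120^80 ≡ 372 (mod 401)  [q = 5: ≢ 1 ✓]
All checks pass, so 120 has order 400 and is a primitive root modulo 401.

Yes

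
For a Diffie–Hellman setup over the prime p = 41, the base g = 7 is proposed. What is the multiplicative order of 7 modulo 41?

By Lagrange's theorem, ord_41(7) divides φ(41) = 41 − 1 = 40 = 2^3 · 5.
Divisors of 40: 1, 2, 4, 5, 8, 10, 20, 40.
Evaluate successive powers at the divisors of 40:
7^1 ≡ 7 (mod 41)
7^2 ≡ 8 (mod 41)
7^4 ≡ 23 (mod 41)
7^5 ≡ 38 (mod 41)
7^8 ≡ 37 (mod 41)
7^10 ≡ 9 (mod 41)
7^20 ≡ 40 (mod 41)
7^40 ≡ 1 (mod 41) ✓
So ord_41(7) = 40.

40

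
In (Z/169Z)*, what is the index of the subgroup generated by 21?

3

Since 21 ∈ (Z/169Z)^×, its order divides φ(169) = φ(13^2) = 13·(13−1) = 156 = 2^2 · 3 · 13.
Divisors of 156: 1, 2, 3, 4, 6, 12, 13, 26, 39, 52, 78, 156.
Test each divisor d:
21^1 ≡ 21
21^2 ≡ 103
21^3 ≡ 135
21^4 ≡ 131
21^6 ≡ 142
21^12 ≡ 53
21^13 ≡ 99
21^26 ≡ 168
21^39 ≡ 70
21^52 ≡ 1
The order of 21 is 52, so the subgroup it generates has 52 elements.
The index is φ(169) / ord(21) = 156 / 52 = 3.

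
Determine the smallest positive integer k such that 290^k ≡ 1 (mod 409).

ord(290) | φ(409) = 409 − 1 = 408 = 2^3 · 3 · 17.
Divisors of 408: 1, 2, 3, 4, 6, 8, 12, 17, 24, 34, 51, 68, 102, 136, 204, 408.
Check 290^d mod 409 for each divisor in increasing order:
290^1 ≡ 290
290^2 ≡ 255
290^3 ≡ 330
290^4 ≡ 403
290^6 ≡ 106
290^8 ≡ 36
290^12 ≡ 193
290^17 ≡ 378
290^24 ≡ 30
290^34 ≡ 143
290^51 ≡ 66
290^68 ≡ 408
290^102 ≡ 266
290^136 ≡ 1
Therefore the multiplicative order of 290 modulo 409 is 136.

136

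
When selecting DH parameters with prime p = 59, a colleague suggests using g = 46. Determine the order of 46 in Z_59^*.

The order of 46 must divide φ(59) = 59 − 1 = 58 = 2 · 29.
Divisors of 58: 1, 2, 29, 58.
Check 46^d mod 59 for each divisor in increasing order:
46^1 ≡ 46 (mod 59)
46^2 ≡ 51 (mod 59)
46^29 ≡ 1 (mod 59) ✓
So ord_59(46) = 29.

29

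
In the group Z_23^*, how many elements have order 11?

φ(23) = 23 − 1 = 22 = 2 · 11.
(Z/23Z)^× is cyclic (|G| = 22); a cyclic group of order m has exactly φ(d) elements of each order d | m, and none otherwise.
11 | 22, and φ(11) = 11 − 1 = 10.

10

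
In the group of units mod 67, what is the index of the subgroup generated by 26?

2

Since 26 ∈ (Z/67Z)^×, its order divides φ(67) = 67 − 1 = 66 = 2 · 3 · 11.
Divisors of 66: 1, 2, 3, 6, 11, 22, 33, 66.
Compute 26^d (mod 67) for the divisors d until we hit 1:
26^1 ≡ 26
26^2 ≡ 6
26^3 ≡ 22
26^6 ≡ 15
26^11 ≡ 37
26^22 ≡ 29
26^33 ≡ 1
So ord_67(26) = 33, hence |⟨26⟩| = 33.
[(Z/67Z)^× : ⟨26⟩] = 66/33 = 2.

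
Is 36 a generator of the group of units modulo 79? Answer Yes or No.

φ(79) = 79 − 1 = 78 = 2 · 3 · 13.
An element g generates (Z/79Z)^× iff g^(78/q) ≢ 1 (mod 79) for each prime q ∈ {2, 3, 13}.
36^39 ≡ 1 (mod 79)  [q = 2: ≡ 1 ✗]
36^26 ≡ 23 (mod 79)  [q = 3: ≢ 1 ✓]
36^6 ≡ 62 (mod 79)  [q = 13: ≢ 1 ✓]
The check at q = 2 fails, so 36 generates a proper subgroup.

No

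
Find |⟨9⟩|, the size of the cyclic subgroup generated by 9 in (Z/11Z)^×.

5

By Lagrange's theorem, ord_11(9) divides φ(11) = 11 − 1 = 10 = 2 · 5.
Divisors of 10: 1, 2, 5, 10.
Check 9^d mod 11 for each divisor in increasing order:
9^1 ≡ 9
9^2 ≡ 4
9^5 ≡ 1
So ord_11(9) = 5.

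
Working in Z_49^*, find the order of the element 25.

21

Since 25 ∈ (Z/49Z)^×, its order divides φ(49) = φ(7^2) = 7·(7−1) = 42 = 2 · 3 · 7.
Divisors of 42: 1, 2, 3, 6, 7, 14, 21, 42.
Check 25^d mod 49 for each divisor in increasing order:
25^1 ≡ 25 (mod 49)
25^2 ≡ 37 (mod 49)
25^3 ≡ 43 (mod 49)
25^6 ≡ 36 (mod 49)
25^7 ≡ 18 (mod 49)
25^14 ≡ 30 (mod 49)
25^21 ≡ 1 (mod 49) ✓
Hence ord(25) = 21.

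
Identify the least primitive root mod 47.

5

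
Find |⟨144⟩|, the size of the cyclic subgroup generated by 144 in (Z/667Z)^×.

22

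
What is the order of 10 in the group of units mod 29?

28

By Lagrange's theorem, ord_29(10) divides φ(29) = 29 − 1 = 28 = 2^2 · 7.
Divisors of 28: 1, 2, 4, 7, 14, 28.
Evaluate successive powers at the divisors of 28:
10^1 ≡ 10 (mod 29)
10^2 ≡ 13 (mod 29)
10^4 ≡ 24 (mod 29)
10^7 ≡ 17 (mod 29)
10^14 ≡ 28 (mod 29)
10^28 ≡ 1 (mod 29) ✓
Therefore the multiplicative order of 10 modulo 29 is 28.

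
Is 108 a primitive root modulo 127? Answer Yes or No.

No

φ(127) = 127 − 1 = 126 = 2 · 3^2 · 7.
An element g generates (Z/127Z)^× iff g^(126/q) ≢ 1 (mod 127) for each prime q ∈ {2, 3, 7}.
108^63 ≡ 126 (mod 127)  [q = 2: ≢ 1 ✓]
108^42 ≡ 1 (mod 127)  [q = 3: ≡ 1 ✗]
108^18 ≡ 1 (mod 127)  [q = 7: ≡ 1 ✗]
Since 108^42 ≡ 1, the order of 108 divides 42 < 126, so 108 is not a primitive root.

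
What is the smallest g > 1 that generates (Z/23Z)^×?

φ(23) = 23 − 1 = 22 = 2 · 11.
g is a primitive root iff g^(22/q) ≢ 1 (mod 23) for each prime q ∈ {2, 11}.
g = 2: 2^11 ≡ 1 — hits 1, so not a primitive root.
g = 3: 3^11 ≡ 1 — hits 1, so not a primitive root.
g = 4: 4^11 ≡ 1 — hits 1, so not a primitive root.
g = 5: 5^11 ≡ 22; 5^2 ≡ 2 — none is 1, so 5 is a primitive root.
The smallest primitive root modulo 23 is 5.

5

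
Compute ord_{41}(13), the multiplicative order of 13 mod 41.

40

By Lagrange's theorem, ord_41(13) divides φ(41) = 41 − 1 = 40 = 2^3 · 5.
Divisors of 40: 1, 2, 4, 5, 8, 10, 20, 40.
Check 13^d mod 41 for each divisor in increasing order:
13^1 ≡ 13
13^2 ≡ 5
13^4 ≡ 25
13^5 ≡ 38
13^8 ≡ 10
13^10 ≡ 9
13^20 ≡ 40
13^40 ≡ 1
The smallest such exponent is 40, so the order of 13 is 40.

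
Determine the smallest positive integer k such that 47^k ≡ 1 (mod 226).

112

The order of 47 must divide φ(226) = φ(2)·φ(113) = 1·112 = 112 = 2^4 · 7.
Divisors of 112: 1, 2, 4, 7, 8, 14, 16, 28, 56, 112.
Test each divisor d:
47^1 ≡ 47 (mod 226)
47^2 ≡ 175 (mod 226)
47^4 ≡ 115 (mod 226)
47^7 ≡ 65 (mod 226)
47^8 ≡ 117 (mod 226)
47^14 ≡ 157 (mod 226)
47^16 ≡ 129 (mod 226)
47^28 ≡ 15 (mod 226)
47^56 ≡ 225 (mod 226)
47^112 ≡ 1 (mod 226) ✓
Hence ord(47) = 112.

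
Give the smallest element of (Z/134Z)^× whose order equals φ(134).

7

φ(134) = φ(2)·φ(67) = 1·66 = 66 = 2 · 3 · 11.
g is a primitive root iff g^(66/q) ≢ 1 (mod 134) for each prime q ∈ {2, 3, 11}.
g = 2: gcd(2, 134) = 2 > 1, not a unit — skip.
g = 3: 3^33 ≡ 133; 3^22 ≡ 1 — hits 1, so not a primitive root.
g = 4: gcd(4, 134) = 2 > 1, not a unit — skip.
g = 5: 5^33 ≡ 133; 5^22 ≡ 1 — hits 1, so not a primitive root.
g = 6: gcd(6, 134) = 2 > 1, not a unit — skip.
g = 7: 7^33 ≡ 133; 7^22 ≡ 29; 7^6 ≡ 131 — none is 1, so 7 is a primitive root.
So 7 is the smallest generator of (Z/134Z)^×.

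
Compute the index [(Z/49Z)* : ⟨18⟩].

14

Since 18 ∈ (Z/49Z)^×, its order divides φ(49) = φ(7^2) = 7·(7−1) = 42 = 2 · 3 · 7.
Divisors of 42: 1, 2, 3, 6, 7, 14, 21, 42.
Evaluate successive powers at the divisors of 42:
18^1 ≡ 18 (mod 49)
18^2 ≡ 30 (mod 49)
18^3 ≡ 1 (mod 49) ✓
So ord_49(18) = 3, hence |⟨18⟩| = 3.
The index is φ(49) / ord(18) = 42 / 3 = 14.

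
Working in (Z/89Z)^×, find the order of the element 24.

By Lagrange's theorem, ord_89(24) divides φ(89) = 89 − 1 = 88 = 2^3 · 11.
Divisors of 88: 1, 2, 4, 8, 11, 22, 44, 88.
Test each divisor d:
24^1 ≡ 24 (mod 89)
24^2 ≡ 42 (mod 89)
24^4 ≡ 73 (mod 89)
24^8 ≡ 78 (mod 89)
24^11 ≡ 37 (mod 89)
24^22 ≡ 34 (mod 89)
24^44 ≡ 88 (mod 89)
24^88 ≡ 1 (mod 89) ✓
Therefore the multiplicative order of 24 modulo 89 is 88.

88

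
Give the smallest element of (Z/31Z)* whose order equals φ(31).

φ(31) = 31 − 1 = 30 = 2 · 3 · 5.
g is a primitive root iff g^(30/q) ≢ 1 (mod 31) for each prime q ∈ {2, 3, 5}.
g = 2: 2^15 ≡ 1 — hits 1, so not a primitive root.
g = 3: 3^15 ≡ 30; 3^10 ≡ 25; 3^6 ≡ 16 — none is 1, so 3 is a primitive root.
The smallest primitive root modulo 31 is 3.

3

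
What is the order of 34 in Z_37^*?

9

The order of 34 must divide φ(37) = 37 − 1 = 36 = 2^2 · 3^2.
Divisors of 36: 1, 2, 3, 4, 6, 9, 12, 18, 36.
Test each divisor d:
34^1 ≡ 34 (mod 37)
34^2 ≡ 9 (mod 37)
34^3 ≡ 10 (mod 37)
34^4 ≡ 7 (mod 37)
34^6 ≡ 26 (mod 37)
34^9 ≡ 1 (mod 37) ✓
Therefore the multiplicative order of 34 modulo 37 is 9.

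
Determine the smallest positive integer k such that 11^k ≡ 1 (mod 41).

By Lagrange's theorem, ord_41(11) divides φ(41) = 41 − 1 = 40 = 2^3 · 5.
Divisors of 40: 1, 2, 4, 5, 8, 10, 20, 40.
Evaluate successive powers at the divisors of 40:
11^1 ≡ 11 (mod 41)
11^2 ≡ 39 (mod 41)
11^4 ≡ 4 (mod 41)
11^5 ≡ 3 (mod 41)
11^8 ≡ 16 (mod 41)
11^10 ≡ 9 (mod 41)
11^20 ≡ 40 (mod 41)
11^40 ≡ 1 (mod 41) ✓
Therefore the multiplicative order of 11 modulo 41 is 40.

40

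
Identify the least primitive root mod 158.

3

φ(158) = φ(2)·φ(79) = 1·78 = 78 = 2 · 3 · 13.
g is a primitive root iff g^(78/q) ≢ 1 (mod 158) for each prime q ∈ {2, 3, 13}.
g = 2: gcd(2, 158) = 2 > 1, not a unit — skip.
g = 3: 3^39 ≡ 157; 3^26 ≡ 23; 3^6 ≡ 97 — none is 1, so 3 is a primitive root.
The smallest primitive root modulo 158 is 3.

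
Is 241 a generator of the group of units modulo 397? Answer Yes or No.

φ(397) = 397 − 1 = 396 = 2^2 · 3^2 · 11.
It suffices to check that the order of 241 is not a proper divisor of 396: compute 241^(396/q) for q ∈ {2, 3, 11}.
241^198 ≡ 396 (mod 397)  [q = 2: ≢ 1 ✓]
241^132 ≡ 362 (mod 397)  [q = 3: ≢ 1 ✓]
241^36 ≡ 256 (mod 397)  [q = 11: ≢ 1 ✓]
None equal 1, so ord_397(241) = 396: 241 is a primitive root.

Yes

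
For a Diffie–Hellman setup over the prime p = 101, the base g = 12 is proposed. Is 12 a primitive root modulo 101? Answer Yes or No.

Yes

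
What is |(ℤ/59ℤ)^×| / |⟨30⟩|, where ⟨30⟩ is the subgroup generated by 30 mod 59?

ord(30) | φ(59) = 59 − 1 = 58 = 2 · 29.
Divisors of 58: 1, 2, 29, 58.
Test each divisor d:
30^1 ≡ 30 (mod 59)
30^2 ≡ 15 (mod 59)
30^29 ≡ 58 (mod 59)
30^58 ≡ 1 (mod 59) ✓
So ord_59(30) = 58, hence |⟨30⟩| = 58.
[(Z/59Z)^× : ⟨30⟩] = 58/58 = 1.

1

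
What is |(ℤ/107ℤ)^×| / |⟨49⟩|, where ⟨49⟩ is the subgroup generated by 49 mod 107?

ord(49) | φ(107) = 107 − 1 = 106 = 2 · 53.
Divisors of 106: 1, 2, 53, 106.
Check 49^d mod 107 for each divisor in increasing order:
49^1 ≡ 49
49^2 ≡ 47
49^53 ≡ 1
The order of 49 is 53, so the subgroup it generates has 53 elements.
The index is φ(107) / ord(49) = 106 / 53 = 2.

2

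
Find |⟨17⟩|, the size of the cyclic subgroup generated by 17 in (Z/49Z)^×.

42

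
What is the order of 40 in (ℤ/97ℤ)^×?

The order of 40 must divide φ(97) = 97 − 1 = 96 = 2^5 · 3.
Divisors of 96: 1, 2, 3, 4, 6, 8, 12, 16, 24, 32, 48, 96.
Test each divisor d:
40^1 ≡ 40 (mod 97)
40^2 ≡ 48 (mod 97)
40^3 ≡ 77 (mod 97)
40^4 ≡ 73 (mod 97)
40^6 ≡ 12 (mod 97)
40^8 ≡ 91 (mod 97)
40^12 ≡ 47 (mod 97)
40^16 ≡ 36 (mod 97)
40^24 ≡ 75 (mod 97)
40^32 ≡ 35 (mod 97)
40^48 ≡ 96 (mod 97)
40^96 ≡ 1 (mod 97) ✓
The smallest such exponent is 96, so the order of 40 is 96.

96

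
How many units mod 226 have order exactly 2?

φ(226) = φ(2)·φ(113) = 1·112 = 112 = 2^4 · 7.
Since (Z/226Z)^× is cyclic of order 112, the number of elements of order d is φ(d) when d | 112 and 0 otherwise.
2 | 112, and φ(2) = 2 − 1 = 1.

1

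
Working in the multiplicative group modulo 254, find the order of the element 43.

By Lagrange's theorem, ord_254(43) divides φ(254) = φ(2)·φ(127) = 1·126 = 126 = 2 · 3^2 · 7.
Divisors of 126: 1, 2, 3, 6, 7, 9, 14, 18, 21, 42, 63, 126.
Check 43^d mod 254 for each divisor in increasing order:
43^1 ≡ 43
43^2 ≡ 71
43^3 ≡ 5
43^6 ≡ 25
43^7 ≡ 59
43^9 ≡ 125
43^14 ≡ 179
43^18 ≡ 131
43^21 ≡ 147
43^42 ≡ 19
43^63 ≡ 253
43^126 ≡ 1
Hence ord(43) = 126.

126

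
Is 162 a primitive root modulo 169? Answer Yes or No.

Yes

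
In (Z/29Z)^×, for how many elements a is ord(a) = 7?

φ(29) = 29 − 1 = 28 = 2^2 · 7.
In a cyclic group of order 28, there are φ(d) elements of order d for each divisor d of 28, and zero for non-divisors.
7 | 28, and φ(7) = 7 − 1 = 6.

6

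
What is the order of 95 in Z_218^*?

By Lagrange's theorem, ord_218(95) divides φ(218) = φ(2)·φ(109) = 1·108 = 108 = 2^2 · 3^3.
Divisors of 108: 1, 2, 3, 4, 6, 9, 12, 18, 27, 36, 54, 108.
Check 95^d mod 218 for each divisor in increasing order:
95^1 ≡ 95
95^2 ≡ 87
95^3 ≡ 199
95^4 ≡ 157
95^6 ≡ 143
95^9 ≡ 117
95^12 ≡ 175
95^18 ≡ 173
95^27 ≡ 185
95^36 ≡ 63
95^54 ≡ 217
95^108 ≡ 1
Therefore the multiplicative order of 95 modulo 218 is 108.

108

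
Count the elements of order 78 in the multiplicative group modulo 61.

0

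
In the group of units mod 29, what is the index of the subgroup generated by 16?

4

ord(16) | φ(29) = 29 − 1 = 28 = 2^2 · 7.
Divisors of 28: 1, 2, 4, 7, 14, 28.
Test each divisor d:
16^1 ≡ 16 (mod 29)
16^2 ≡ 24 (mod 29)
16^4 ≡ 25 (mod 29)
16^7 ≡ 1 (mod 29) ✓
The order of 16 is 7, so the subgroup it generates has 7 elements.
[(Z/29Z)^× : ⟨16⟩] = 28/7 = 4.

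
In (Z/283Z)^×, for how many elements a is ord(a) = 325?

0

φ(283) = 283 − 1 = 282 = 2 · 3 · 47.
(Z/283Z)^× is cyclic (|G| = 282); a cyclic group of order m has exactly φ(d) elements of each order d | m, and none otherwise.
325 does not divide 282, so no element of (Z/283Z)^× has order 325.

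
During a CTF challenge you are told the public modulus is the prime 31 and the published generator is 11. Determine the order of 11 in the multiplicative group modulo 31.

ord(11) | φ(31) = 31 − 1 = 30 = 2 · 3 · 5.
Divisors of 30: 1, 2, 3, 5, 6, 10, 15, 30.
Test each divisor d:
11^1 ≡ 11
11^2 ≡ 28
11^3 ≡ 29
11^5 ≡ 6
11^6 ≡ 4
11^10 ≡ 5
11^15 ≡ 30
11^30 ≡ 1
The smallest such exponent is 30, so the order of 11 is 30.

30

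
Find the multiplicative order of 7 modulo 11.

10

Since 7 ∈ (Z/11Z)^×, its order divides φ(11) = 11 − 1 = 10 = 2 · 5.
Divisors of 10: 1, 2, 5, 10.
Evaluate successive powers at the divisors of 10:
7^1 ≡ 7 (mod 11)
7^2 ≡ 5 (mod 11)
7^5 ≡ 10 (mod 11)
7^10 ≡ 1 (mod 11) ✓
Therefore the multiplicative order of 7 modulo 11 is 10.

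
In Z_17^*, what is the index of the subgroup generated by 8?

2

By Lagrange's theorem, ord_17(8) divides φ(17) = 17 − 1 = 16 = 2^4.
Divisors of 16: 1, 2, 4, 8, 16.
Evaluate successive powers at the divisors of 16:
8^1 ≡ 8 (mod 17)
8^2 ≡ 13 (mod 17)
8^4 ≡ 16 (mod 17)
8^8 ≡ 1 (mod 17) ✓
So ord_17(8) = 8, hence |⟨8⟩| = 8.
[(Z/17Z)^× : ⟨8⟩] = 16/8 = 2.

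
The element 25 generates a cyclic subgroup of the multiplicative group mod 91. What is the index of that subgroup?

12

The order of 25 must divide φ(91) = φ(7·13) = (7−1)·(13−1) = 6·12 = 72 = 2^3 · 3^2.
Divisors of 72: 1, 2, 3, 4, 6, 8, 9, 12, 18, 24, 36, 72.
Compute 25^d (mod 91) for the divisors d until we hit 1:
25^1 ≡ 25 (mod 91)
25^2 ≡ 79 (mod 91)
25^3 ≡ 64 (mod 91)
25^4 ≡ 53 (mod 91)
25^6 ≡ 1 (mod 91) ✓
So ord_91(25) = 6, hence |⟨25⟩| = 6.
Index = |(Z/91Z)^×| / |⟨25⟩| = 72 / 6 = 12.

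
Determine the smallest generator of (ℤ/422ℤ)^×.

3

φ(422) = φ(2)·φ(211) = 1·210 = 210 = 2 · 3 · 5 · 7.
Test candidates g = 2, 3, … against the prime factors q ∈ {2, 3, 5, 7} of φ(422): g is a generator iff g^(210/q) ≢ 1 for every such q.
g = 2: gcd(2, 422) = 2 > 1, not a unit — skip.
g = 3: 3^105 ≡ 421; 3^70 ≡ 407; 3^42 ≡ 399; 3^30 ≡ 171 — none is 1, so 3 is a primitive root.
The smallest primitive root modulo 422 is 3.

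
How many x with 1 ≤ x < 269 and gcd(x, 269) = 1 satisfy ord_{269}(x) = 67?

φ(269) = 269 − 1 = 268 = 2^2 · 67.
(Z/269Z)^× is cyclic (|G| = 268); a cyclic group of order m has exactly φ(d) elements of each order d | m, and none otherwise.
67 | 268, and φ(67) = 67 − 1 = 66.

66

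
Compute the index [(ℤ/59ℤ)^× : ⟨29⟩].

2

The order of 29 must divide φ(59) = 59 − 1 = 58 = 2 · 29.
Divisors of 58: 1, 2, 29, 58.
Check 29^d mod 59 for each divisor in increasing order:
29^1 ≡ 29 (mod 59)
29^2 ≡ 15 (mod 59)
29^29 ≡ 1 (mod 59) ✓
Thus |⟨29⟩| = ord(29) = 29.
The index is φ(59) / ord(29) = 58 / 29 = 2.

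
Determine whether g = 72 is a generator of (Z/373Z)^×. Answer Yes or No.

Yes

φ(373) = 373 − 1 = 372 = 2^2 · 3 · 31.
An element g generates (Z/373Z)^× iff g^(372/q) ≢ 1 (mod 373) for each prime q ∈ {2, 3, 31}.
72^186 ≡ 372 (mod 373)  [q = 2: ≢ 1 ✓]
72^124 ≡ 88 (mod 373)  [q = 3: ≢ 1 ✓]
72^12 ≡ 189 (mod 373)  [q = 31: ≢ 1 ✓]
None equal 1, so ord_373(72) = 372: 72 is a primitive root.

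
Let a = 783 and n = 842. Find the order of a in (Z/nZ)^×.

Since 783 ∈ (Z/842Z)^×, its order divides φ(842) = φ(2)·φ(421) = 1·420 = 420 = 2^2 · 3 · 5 · 7.
Divisors of 420: 1, 2, 3, 4, 5, 6, 7, 10, 12, 14, 15, 20, 21, 28, 30, 35, 42, 60, 70, 84, 105, 140, 210, 420.
Check 783^d mod 842 for each divisor in increasing order:
783^1 ≡ 783 (mod 842)
783^2 ≡ 113 (mod 842)
783^3 ≡ 69 (mod 842)
783^4 ≡ 139 (mod 842)
783^5 ≡ 219 (mod 842)
783^6 ≡ 551 (mod 842)
783^7 ≡ 329 (mod 842)
783^10 ≡ 809 (mod 842)
783^12 ≡ 481 (mod 842)
783^14 ≡ 465 (mod 842)
783^15 ≡ 351 (mod 842)
783^20 ≡ 247 (mod 842)
783^21 ≡ 583 (mod 842)
783^28 ≡ 673 (mod 842)
783^30 ≡ 269 (mod 842)
783^35 ≡ 813 (mod 842)
783^42 ≡ 563 (mod 842)
783^60 ≡ 791 (mod 842)
783^70 ≡ 841 (mod 842)
783^84 ≡ 377 (mod 842)
783^105 ≡ 29 (mod 842)
783^140 ≡ 1 (mod 842) ✓
Hence ord(783) = 140.

140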